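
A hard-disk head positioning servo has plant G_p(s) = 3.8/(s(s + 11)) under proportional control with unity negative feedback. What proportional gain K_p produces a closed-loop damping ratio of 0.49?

Closed-loop characteristic equation: s² + 11s + K_p·3.8 = 0.
So ω_n = √(3.8K_p) and 2ζω_n = 11, giving ζ = 11/(2√(3.8K_p)).
Setting ζ = 0.49: √(3.8K_p) = 11/(2·0.49) = 11.22, so K_p = 126/3.8 = 33.2.

K_p = 33.2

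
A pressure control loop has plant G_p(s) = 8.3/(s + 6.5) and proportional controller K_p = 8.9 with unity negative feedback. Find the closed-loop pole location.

Closed-loop transfer function: T(s) = K_p·G_p(s)/(1 + K_p·G_p(s)) = 73.87/(s + 6.5 + 73.87) = 73.87/(s + 80.37).
The closed-loop pole is at s = −80.37.

s = -80.37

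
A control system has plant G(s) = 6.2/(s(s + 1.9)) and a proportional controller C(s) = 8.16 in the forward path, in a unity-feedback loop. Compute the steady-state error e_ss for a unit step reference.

0

The open loop C(s)G(s) has a pole at the origin (type 1), so the static position error constant is infinite and e_ss = 1/(1+∞) = 0.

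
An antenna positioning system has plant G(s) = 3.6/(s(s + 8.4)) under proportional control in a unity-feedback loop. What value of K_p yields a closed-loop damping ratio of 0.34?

Closed-loop characteristic equation: s² + 8.4s + K_p·3.6 = 0.
So ω_n = √(3.6K_p) and 2ζω_n = 8.4, giving ζ = 8.4/(2√(3.6K_p)).
Setting ζ = 0.34: √(3.6K_p) = 8.4/(2·0.34) = 12.35, so K_p = 152.6/3.6 = 42.4.

K_p = 42.4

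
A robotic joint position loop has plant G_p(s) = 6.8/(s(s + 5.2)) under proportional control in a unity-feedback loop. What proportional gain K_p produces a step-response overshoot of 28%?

K_p = 7.05

From %OS = 100·exp(−πζ/√(1−ζ²)) = 28%, ζ = −ln(0.28)/√(π²+ln²(0.28)) = 0.3755.
Characteristic equation s² + 5.2s + 6.8K_p = 0 gives ζ = 5.2/(2√(6.8K_p)).
Setting ζ = 0.3755: √(6.8K_p) = 5.2/(2·0.3755) = 6.923, so K_p = 47.93/6.8 = 7.05.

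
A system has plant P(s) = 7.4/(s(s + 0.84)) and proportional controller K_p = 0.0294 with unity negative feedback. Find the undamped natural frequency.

ω_n = 0.466 rad/s

1 + K_p·P(s) = 0 gives s² + 0.84s + 0.2176 = 0.
So ω_n² = 0.2176 ⇒ ω_n = 0.4664 rad/s, and ζ = 0.84/(2ω_n) = 0.9.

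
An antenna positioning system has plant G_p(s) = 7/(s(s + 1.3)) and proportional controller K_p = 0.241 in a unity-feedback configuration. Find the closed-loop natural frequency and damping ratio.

The closed-loop denominator is s(s+1.3) + 0.241·7 = s² + 1.3s + 1.687.
Matching s² + 2ζω_n s + ω_n²: ω_n = √1.687 = 1.299 rad/s and 2ζω_n = 1.3, so ζ = 1.3/(2·1.299) = 0.5.

ω_n = 1.3 rad/s, ζ = 0.5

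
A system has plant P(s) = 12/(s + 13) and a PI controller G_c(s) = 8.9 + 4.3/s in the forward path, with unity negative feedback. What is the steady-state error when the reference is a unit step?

0

The open loop G_c(s)P(s) has a pole at the origin (type 1), so the static position error constant is infinite and e_ss = 1/(1+∞) = 0.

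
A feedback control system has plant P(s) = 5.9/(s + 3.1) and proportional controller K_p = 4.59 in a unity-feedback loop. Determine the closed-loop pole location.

s = -30.18

Closed-loop transfer function: T(s) = K_p·P(s)/(1 + K_p·P(s)) = 27.08/(s + 3.1 + 27.08) = 27.08/(s + 30.18).
The closed-loop pole is at s = −30.18.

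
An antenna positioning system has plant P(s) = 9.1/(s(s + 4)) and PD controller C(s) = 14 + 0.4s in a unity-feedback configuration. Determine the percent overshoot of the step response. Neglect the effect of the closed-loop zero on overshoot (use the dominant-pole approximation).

Forward path: (14 + 0.4s)·9.1/(s(s+4)). The closed-loop characteristic equation is s² + (4 + 9.1·0.4)s + 9.1·14 = 0.
That is s² + 7.64s + 127.4 = 0, so ω_n = 11.29 rad/s and ζ = 7.64/(2·11.29) = 0.3384.
%OS = 100·exp(−πζ/√(1−ζ²)) = 32.3%.

32.3%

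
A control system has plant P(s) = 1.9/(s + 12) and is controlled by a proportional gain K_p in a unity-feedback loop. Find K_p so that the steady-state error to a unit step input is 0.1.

The loop is type 0, so e_ss(step) = 1/(1 + K_pos) with K_pos = K_p·P(0).
P(0) = 0.1583. Require 1/(1 + K_p·0.1583) = 0.1, so 1 + 0.1583·K_p = 10.
K_p = (10 − 1)/0.1583 = 56.8.

K_p = 56.8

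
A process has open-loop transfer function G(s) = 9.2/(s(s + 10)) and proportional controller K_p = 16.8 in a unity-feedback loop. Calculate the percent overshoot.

25.2%

From 1 + K_pG(s) = 0: s² + 10s + 154.6 = 0 ⇒ ω_n = 12.43, ζ = 0.4022.
%OS = 100·exp(−πζ/√(1−ζ²)) = 100·exp(−π·0.4022/√0.8383) = 25.2%.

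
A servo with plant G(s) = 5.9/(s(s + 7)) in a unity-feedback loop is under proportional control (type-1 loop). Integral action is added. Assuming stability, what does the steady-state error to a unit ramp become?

0

The integrator raises the loop to type 2, so K_v → ∞ and e_ss to a ramp is zero.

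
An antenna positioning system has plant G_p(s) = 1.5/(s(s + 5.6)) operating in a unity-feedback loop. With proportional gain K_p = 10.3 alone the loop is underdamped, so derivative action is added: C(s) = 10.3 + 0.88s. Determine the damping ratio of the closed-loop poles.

ζ = 0.88

Forward path: (10.3 + 0.88s)·1.5/(s(s+5.6)). The closed-loop characteristic equation is s² + (5.6 + 1.5·0.88)s + 1.5·10.3 = 0.
That is s² + 6.92s + 15.45 = 0, so ω_n = 3.931 rad/s and ζ = 6.92/(2·3.931) = 0.8803.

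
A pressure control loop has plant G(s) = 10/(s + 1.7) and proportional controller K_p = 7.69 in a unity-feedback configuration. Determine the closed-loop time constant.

τ = 0.0127 s

Closed-loop transfer function: T(s) = K_p·G(s)/(1 + K_p·G(s)) = 76.9/(s + 1.7 + 76.9) = 76.9/(s + 78.6).
Time constant τ = 1/78.6 = 0.0127 s.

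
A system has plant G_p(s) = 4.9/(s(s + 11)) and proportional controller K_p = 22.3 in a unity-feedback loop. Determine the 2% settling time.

From 1 + K_pG_p(s) = 0: s² + 11s + 109.3 = 0 ⇒ ω_n = 10.45, ζ = 0.5262.
2% settling time T_s ≈ 4/(ζω_n) = 4/5.5 = 0.727 s.

T_s ≈ 0.727 s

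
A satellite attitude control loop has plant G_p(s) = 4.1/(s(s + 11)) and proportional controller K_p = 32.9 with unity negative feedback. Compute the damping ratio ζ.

With unity feedback the closed-loop characteristic equation is s² + 11s + 32.9·4.1 = s² + 11s + 134.9 = 0.
Matching s² + 2ζω_n s + ω_n²: ω_n = √134.9 = 11.61 rad/s and 2ζω_n = 11, so ζ = 11/(2·11.61) = 0.474.

ζ = 0.474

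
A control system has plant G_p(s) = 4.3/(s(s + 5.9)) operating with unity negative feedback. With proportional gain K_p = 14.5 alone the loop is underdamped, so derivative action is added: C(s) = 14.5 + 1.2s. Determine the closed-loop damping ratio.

ζ = 0.7

Forward path: (14.5 + 1.2s)·4.3/(s(s+5.9)). The closed-loop characteristic equation is s² + (5.9 + 4.3·1.2)s + 4.3·14.5 = 0.
That is s² + 11.06s + 62.35 = 0, so ω_n = 7.896 rad/s and ζ = 11.06/(2·7.896) = 0.7003.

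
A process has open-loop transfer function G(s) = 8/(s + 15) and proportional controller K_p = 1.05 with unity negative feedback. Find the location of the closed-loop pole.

Closed-loop transfer function: T(s) = K_p·G(s)/(1 + K_p·G(s)) = 8.4/(s + 15 + 8.4) = 8.4/(s + 23.4).
The closed-loop pole is at s = −23.4.

s = -23.4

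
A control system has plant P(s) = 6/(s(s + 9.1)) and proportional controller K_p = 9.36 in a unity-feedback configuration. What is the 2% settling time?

T_s ≈ 0.879 s

The closed-loop denominator s² + 9.1s + 56.16 gives ω_n = √56.16 = 7.494 and ζ = 9.1/(2ω_n) = 0.6072.
2% settling time T_s ≈ 4/(ζω_n) = 4/4.55 = 0.879 s.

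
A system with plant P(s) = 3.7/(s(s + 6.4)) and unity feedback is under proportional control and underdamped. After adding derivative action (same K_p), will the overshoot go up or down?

decrease

With PD the characteristic equation becomes s² + (a + K·K_d)s + K·K_p = 0; the damping term grows, ζ rises, overshoot falls.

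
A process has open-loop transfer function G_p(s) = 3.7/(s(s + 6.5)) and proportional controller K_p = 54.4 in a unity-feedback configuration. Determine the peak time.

The closed-loop denominator s² + 6.5s + 201.3 gives ω_n = √201.3 = 14.19 and ζ = 6.5/(2ω_n) = 0.2291.
Damped frequency ω_d = ω_n√(1−ζ²) = 13.81 rad/s, so peak time T_p = π/ω_d = 0.227 s.

T_p = 0.227 s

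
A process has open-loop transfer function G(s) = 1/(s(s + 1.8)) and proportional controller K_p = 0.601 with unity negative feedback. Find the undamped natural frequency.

1 + K_p·G(s) = 0 gives s² + 1.8s + 0.601 = 0.
Matching s² + 2ζω_n s + ω_n²: ω_n = √0.601 = 0.7752 rad/s and 2ζω_n = 1.8, so ζ = 1.8/(2·0.7752) = 1.16.

ω_n = 0.775 rad/s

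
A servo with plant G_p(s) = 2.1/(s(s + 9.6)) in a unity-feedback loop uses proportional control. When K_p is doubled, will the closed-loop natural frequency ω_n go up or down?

increase

ω_n = √(2.1·K_p), which grows with K_p.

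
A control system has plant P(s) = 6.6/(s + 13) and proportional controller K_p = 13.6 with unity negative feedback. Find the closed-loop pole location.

s = -102.8

Closed-loop transfer function: T(s) = K_p·P(s)/(1 + K_p·P(s)) = 89.76/(s + 13 + 89.76) = 89.76/(s + 102.8).
The closed-loop pole is at s = −102.8.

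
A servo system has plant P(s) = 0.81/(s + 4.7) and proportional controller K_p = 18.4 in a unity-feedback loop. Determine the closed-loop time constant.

τ = 0.051 s

Closed-loop transfer function: T(s) = K_p·P(s)/(1 + K_p·P(s)) = 14.9/(s + 4.7 + 14.9) = 14.9/(s + 19.6).
Time constant τ = 1/19.6 = 0.051 s.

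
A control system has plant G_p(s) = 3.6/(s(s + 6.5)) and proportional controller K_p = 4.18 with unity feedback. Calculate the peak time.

T_p = 1.48 s

The closed-loop denominator s² + 6.5s + 15.05 gives ω_n = √15.05 = 3.879 and ζ = 6.5/(2ω_n) = 0.8378.
Damped frequency ω_d = ω_n√(1−ζ²) = 2.118 rad/s, so peak time T_p = π/ω_d = 1.48 s.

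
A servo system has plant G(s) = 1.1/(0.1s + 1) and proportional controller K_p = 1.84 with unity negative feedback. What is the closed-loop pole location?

Closed loop: T(s) = K_p·G/(1+K_p·G) = 2.024/(0.1s + 1 + 2.024), with pole at s = −(1 + 2.024)/0.1 = −30.24.

s = -30.24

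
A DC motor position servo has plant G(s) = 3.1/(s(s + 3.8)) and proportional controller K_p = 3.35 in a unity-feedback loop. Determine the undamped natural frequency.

With unity feedback the closed-loop characteristic equation is s² + 3.8s + 3.35·3.1 = s² + 3.8s + 10.38 = 0.
So ω_n² = 10.38 ⇒ ω_n = 3.223 rad/s, and ζ = 3.8/(2ω_n) = 0.59.

ω_n = 3.22 rad/s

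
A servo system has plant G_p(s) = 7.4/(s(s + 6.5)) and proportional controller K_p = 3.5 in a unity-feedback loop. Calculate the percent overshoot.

7.37%

From 1 + K_pG_p(s) = 0: s² + 6.5s + 25.9 = 0 ⇒ ω_n = 5.089, ζ = 0.6386.
%OS = 100·exp(−πζ/√(1−ζ²)) = 100·exp(−π·0.6386/√0.5922) = 7.37%.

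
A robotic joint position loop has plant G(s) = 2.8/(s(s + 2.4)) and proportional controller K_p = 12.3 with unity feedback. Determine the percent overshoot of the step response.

51.9%

From 1 + K_pG(s) = 0: s² + 2.4s + 34.44 = 0 ⇒ ω_n = 5.869, ζ = 0.2045.
%OS = 100·exp(−πζ/√(1−ζ²)) = 100·exp(−π·0.2045/√0.9582) = 51.9%.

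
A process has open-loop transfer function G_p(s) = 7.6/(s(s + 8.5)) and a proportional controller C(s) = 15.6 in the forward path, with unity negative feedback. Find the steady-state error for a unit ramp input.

The loop has one pole at the origin (type 1). Velocity error constant K_v = lim_{s→0} s·C(s)G_p(s) = 15.6·7.6/8.5 = 13.95.
Steady-state error to a unit ramp: e_ss = 1/K_v = 0.0717.

0.0717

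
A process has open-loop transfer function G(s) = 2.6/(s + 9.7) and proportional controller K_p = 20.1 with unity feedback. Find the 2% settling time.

Closed-loop transfer function: T(s) = K_p·G(s)/(1 + K_p·G(s)) = 52.26/(s + 9.7 + 52.26) = 52.26/(s + 61.96).
Time constant τ = 1/61.96 = 0.01614 s, so the 2% settling time is about 4τ = 0.0646 s.

T_s ≈ 0.0646 s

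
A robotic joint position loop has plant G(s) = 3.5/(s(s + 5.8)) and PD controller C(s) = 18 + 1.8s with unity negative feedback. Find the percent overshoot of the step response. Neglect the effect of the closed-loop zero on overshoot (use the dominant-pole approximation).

Forward path: (18 + 1.8s)·3.5/(s(s+5.8)). The closed-loop characteristic equation is s² + (5.8 + 3.5·1.8)s + 3.5·18 = 0.
That is s² + 12.1s + 63 = 0, so ω_n = 7.937 rad/s and ζ = 12.1/(2·7.937) = 0.7622.
%OS = 100·exp(−πζ/√(1−ζ²)) = 2.47%.

2.47%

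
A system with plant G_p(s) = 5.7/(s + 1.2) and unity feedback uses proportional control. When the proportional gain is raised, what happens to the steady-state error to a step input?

decrease

e_ss = 1/(1 + K_p·G_p(0)); a larger K_p raises the denominator, so e_ss decreases.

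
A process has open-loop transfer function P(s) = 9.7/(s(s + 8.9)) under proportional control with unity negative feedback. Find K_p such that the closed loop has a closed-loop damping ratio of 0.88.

K_p = 2.64

Closed-loop characteristic equation: s² + 8.9s + K_p·9.7 = 0.
So ω_n = √(9.7K_p) and 2ζω_n = 8.9, giving ζ = 8.9/(2√(9.7K_p)).
Setting ζ = 0.88: √(9.7K_p) = 8.9/(2·0.88) = 5.057, so K_p = 25.57/9.7 = 2.64.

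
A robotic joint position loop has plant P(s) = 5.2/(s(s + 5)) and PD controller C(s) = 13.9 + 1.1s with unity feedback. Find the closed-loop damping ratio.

ζ = 0.63

Forward path: (13.9 + 1.1s)·5.2/(s(s+5)). The closed-loop characteristic equation is s² + (5 + 5.2·1.1)s + 5.2·13.9 = 0.
That is s² + 10.72s + 72.28 = 0, so ω_n = 8.502 rad/s and ζ = 10.72/(2·8.502) = 0.6305.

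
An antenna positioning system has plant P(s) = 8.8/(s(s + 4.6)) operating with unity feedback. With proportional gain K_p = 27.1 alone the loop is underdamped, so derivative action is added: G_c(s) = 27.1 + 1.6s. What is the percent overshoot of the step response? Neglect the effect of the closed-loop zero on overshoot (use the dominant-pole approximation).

9.2%

Forward path: (27.1 + 1.6s)·8.8/(s(s+4.6)). The closed-loop characteristic equation is s² + (4.6 + 8.8·1.6)s + 8.8·27.1 = 0.
That is s² + 18.68s + 238.5 = 0, so ω_n = 15.44 rad/s and ζ = 18.68/(2·15.44) = 0.6048.
%OS = 100·exp(−πζ/√(1−ζ²)) = 9.2%.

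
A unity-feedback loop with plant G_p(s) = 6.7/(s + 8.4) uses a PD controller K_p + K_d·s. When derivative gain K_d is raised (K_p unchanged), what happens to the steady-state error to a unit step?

K_d affects only the transient (the s-coefficient); the DC loop gain, and hence e_ss, depends only on K_p.

unchanged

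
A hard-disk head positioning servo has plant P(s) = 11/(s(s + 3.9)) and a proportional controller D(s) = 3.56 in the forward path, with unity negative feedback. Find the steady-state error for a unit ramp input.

The loop has one pole at the origin (type 1). Velocity error constant K_v = lim_{s→0} s·D(s)P(s) = 3.56·11/3.9 = 10.04.
Steady-state error to a unit ramp: e_ss = 1/K_v = 0.0996.

0.0996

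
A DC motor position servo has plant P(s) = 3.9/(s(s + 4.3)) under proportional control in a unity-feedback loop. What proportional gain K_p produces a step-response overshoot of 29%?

From %OS = 100·exp(−πζ/√(1−ζ²)) = 29%, ζ = −ln(0.29)/√(π²+ln²(0.29)) = 0.3666.
Characteristic equation s² + 4.3s + 3.9K_p = 0 gives ζ = 4.3/(2√(3.9K_p)).
Setting ζ = 0.3666: √(3.9K_p) = 4.3/(2·0.3666) = 5.865, so K_p = 34.4/3.9 = 8.82.

K_p = 8.82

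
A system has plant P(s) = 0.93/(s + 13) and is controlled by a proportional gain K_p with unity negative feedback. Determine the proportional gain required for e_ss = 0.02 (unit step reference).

Steady-state error for a unit step on this type-0 loop is 1/(1 + K_p·P(0)).
P(0) = 0.07154. Require 1/(1 + K_p·0.07154) = 0.02, so 1 + 0.07154·K_p = 50.
K_p = (50 − 1)/0.07154 = 685.

K_p = 685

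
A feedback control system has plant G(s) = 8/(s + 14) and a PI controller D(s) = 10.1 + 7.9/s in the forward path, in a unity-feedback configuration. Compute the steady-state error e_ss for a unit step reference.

0

The open loop D(s)G(s) has a pole at the origin (type 1), so the static position error constant is infinite and e_ss = 1/(1+∞) = 0.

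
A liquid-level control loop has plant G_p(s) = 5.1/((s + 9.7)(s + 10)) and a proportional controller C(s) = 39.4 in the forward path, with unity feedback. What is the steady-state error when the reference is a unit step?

The loop is type 0. Static position error constant K_pos = C(0)·G_p(0) = 39.4·0.05258 = 2.072.
Steady-state error to a unit step: e_ss = 1/(1+K_pos) = 1/3.072 = 0.326.

0.326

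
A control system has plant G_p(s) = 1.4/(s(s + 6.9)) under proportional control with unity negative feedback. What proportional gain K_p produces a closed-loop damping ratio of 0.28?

K_p = 108

Closed-loop characteristic equation: s² + 6.9s + K_p·1.4 = 0.
So ω_n = √(1.4K_p) and 2ζω_n = 6.9, giving ζ = 6.9/(2√(1.4K_p)).
Setting ζ = 0.28: √(1.4K_p) = 6.9/(2·0.28) = 12.32, so K_p = 151.8/1.4 = 108.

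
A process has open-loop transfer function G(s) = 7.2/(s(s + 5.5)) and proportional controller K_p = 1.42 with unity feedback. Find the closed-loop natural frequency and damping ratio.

ω_n = 3.2 rad/s, ζ = 0.86

1 + K_p·G(s) = 0 gives s² + 5.5s + 10.22 = 0.
Matching s² + 2ζω_n s + ω_n²: ω_n = √10.22 = 3.197 rad/s and 2ζω_n = 5.5, so ζ = 5.5/(2·3.197) = 0.86.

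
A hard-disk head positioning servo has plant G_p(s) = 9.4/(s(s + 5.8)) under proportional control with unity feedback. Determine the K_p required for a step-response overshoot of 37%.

K_p = 9.83

From %OS = 100·exp(−πζ/√(1−ζ²)) = 37%, ζ = −ln(0.37)/√(π²+ln²(0.37)) = 0.3017.
Characteristic equation s² + 5.8s + 9.4K_p = 0 gives ζ = 5.8/(2√(9.4K_p)).
Setting ζ = 0.3017: √(9.4K_p) = 5.8/(2·0.3017) = 9.611, so K_p = 92.38/9.4 = 9.83.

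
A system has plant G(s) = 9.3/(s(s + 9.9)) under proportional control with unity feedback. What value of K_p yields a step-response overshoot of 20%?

K_p = 12.7

From %OS = 100·exp(−πζ/√(1−ζ²)) = 20%, ζ = −ln(0.2)/√(π²+ln²(0.2)) = 0.4559.
Characteristic equation s² + 9.9s + 9.3K_p = 0 gives ζ = 9.9/(2√(9.3K_p)).
Setting ζ = 0.4559: √(9.3K_p) = 9.9/(2·0.4559) = 10.86, so K_p = 117.9/9.3 = 12.7.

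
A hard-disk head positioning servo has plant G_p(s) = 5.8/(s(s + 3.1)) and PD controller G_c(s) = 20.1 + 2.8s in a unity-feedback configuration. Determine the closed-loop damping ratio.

ζ = 0.896

Forward path: (20.1 + 2.8s)·5.8/(s(s+3.1)). The closed-loop characteristic equation is s² + (3.1 + 5.8·2.8)s + 5.8·20.1 = 0.
That is s² + 19.34s + 116.6 = 0, so ω_n = 10.8 rad/s and ζ = 19.34/(2·10.8) = 0.8956.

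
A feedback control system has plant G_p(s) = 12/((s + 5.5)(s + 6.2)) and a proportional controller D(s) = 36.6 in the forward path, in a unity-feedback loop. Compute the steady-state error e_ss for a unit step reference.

0.072

The loop is type 0. Static position error constant K_pos = D(0)·G_p(0) = 36.6·0.3519 = 12.88.
Steady-state error to a unit step: e_ss = 1/(1+K_pos) = 1/13.88 = 0.072.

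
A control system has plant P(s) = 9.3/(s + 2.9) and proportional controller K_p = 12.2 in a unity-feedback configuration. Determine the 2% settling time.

T_s ≈ 0.0344 s

Closed-loop transfer function: T(s) = K_p·P(s)/(1 + K_p·P(s)) = 113.5/(s + 2.9 + 113.5) = 113.5/(s + 116.4).
Time constant τ = 1/116.4 = 0.008594 s, so the 2% settling time is about 4τ = 0.0344 s.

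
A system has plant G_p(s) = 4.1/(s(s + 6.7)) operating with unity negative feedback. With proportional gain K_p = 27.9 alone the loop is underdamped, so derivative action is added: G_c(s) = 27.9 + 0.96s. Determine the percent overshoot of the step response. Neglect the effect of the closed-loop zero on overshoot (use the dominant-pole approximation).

16.5%

Forward path: (27.9 + 0.96s)·4.1/(s(s+6.7)). The closed-loop characteristic equation is s² + (6.7 + 4.1·0.96)s + 4.1·27.9 = 0.
That is s² + 10.64s + 114.4 = 0, so ω_n = 10.7 rad/s and ζ = 10.64/(2·10.7) = 0.4972.
%OS = 100·exp(−πζ/√(1−ζ²)) = 16.5%.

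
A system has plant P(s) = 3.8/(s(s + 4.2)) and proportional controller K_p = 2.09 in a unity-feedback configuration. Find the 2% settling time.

Closed-loop characteristic equation: s² + 4.2s + 7.942 = 0, so ω_n = 2.818 rad/s and ζ = 4.2/(2·2.818) = 0.7452.
2% settling time T_s ≈ 4/(ζω_n) = 4/2.1 = 1.9 s.

T_s ≈ 1.9 s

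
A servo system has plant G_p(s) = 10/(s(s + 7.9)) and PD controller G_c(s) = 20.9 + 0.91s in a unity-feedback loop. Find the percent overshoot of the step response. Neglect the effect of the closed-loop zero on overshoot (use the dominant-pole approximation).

Forward path: (20.9 + 0.91s)·10/(s(s+7.9)). The closed-loop characteristic equation is s² + (7.9 + 10·0.91)s + 10·20.9 = 0.
That is s² + 17s + 209 = 0, so ω_n = 14.46 rad/s and ζ = 17/(2·14.46) = 0.588.
%OS = 100·exp(−πζ/√(1−ζ²)) = 10.2%.

10.2%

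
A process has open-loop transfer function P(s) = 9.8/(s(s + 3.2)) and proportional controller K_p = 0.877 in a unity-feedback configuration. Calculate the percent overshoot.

Closed-loop characteristic equation: s² + 3.2s + 8.595 = 0, so ω_n = 2.932 rad/s and ζ = 3.2/(2·2.932) = 0.5458.
%OS = 100·exp(−πζ/√(1−ζ²)) = 100·exp(−π·0.5458/√0.7021) = 12.9%.

12.9%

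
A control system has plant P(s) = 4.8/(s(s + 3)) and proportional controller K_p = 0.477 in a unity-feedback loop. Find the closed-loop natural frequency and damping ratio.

ω_n = 1.51 rad/s, ζ = 0.991

With unity feedback the closed-loop characteristic equation is s² + 3s + 0.477·4.8 = s² + 3s + 2.29 = 0.
Matching s² + 2ζω_n s + ω_n²: ω_n = √2.29 = 1.513 rad/s and 2ζω_n = 3, so ζ = 3/(2·1.513) = 0.991.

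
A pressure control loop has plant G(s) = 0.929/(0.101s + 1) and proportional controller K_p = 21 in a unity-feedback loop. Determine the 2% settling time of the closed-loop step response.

T_s ≈ 0.0197 s

Closed loop: T(s) = K_p·G/(1+K_p·G) = 19.51/(0.101s + 1 + 19.51), with pole at s = −(1 + 19.51)/0.101 = −203.1.
τ = 1/203.1 = 0.004925 s, so 2% settling time ≈ 4τ = 0.0197 s.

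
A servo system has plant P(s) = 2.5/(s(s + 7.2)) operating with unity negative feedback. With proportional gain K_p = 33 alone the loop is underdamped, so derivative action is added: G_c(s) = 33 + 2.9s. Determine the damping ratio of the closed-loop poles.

ζ = 0.795

Forward path: (33 + 2.9s)·2.5/(s(s+7.2)). The closed-loop characteristic equation is s² + (7.2 + 2.5·2.9)s + 2.5·33 = 0.
That is s² + 14.45s + 82.5 = 0, so ω_n = 9.083 rad/s and ζ = 14.45/(2·9.083) = 0.7954.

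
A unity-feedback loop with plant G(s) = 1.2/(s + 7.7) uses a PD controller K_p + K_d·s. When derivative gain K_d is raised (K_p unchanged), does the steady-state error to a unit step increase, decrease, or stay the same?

unchanged

K_d affects only the transient (the s-coefficient); the DC loop gain, and hence e_ss, depends only on K_p.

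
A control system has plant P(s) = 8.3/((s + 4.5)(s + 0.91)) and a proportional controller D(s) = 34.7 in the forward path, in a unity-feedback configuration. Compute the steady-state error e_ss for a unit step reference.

The loop is type 0. Static position error constant K_pos = D(0)·P(0) = 34.7·2.027 = 70.33.
Steady-state error to a unit step: e_ss = 1/(1+K_pos) = 1/71.33 = 0.014.

0.014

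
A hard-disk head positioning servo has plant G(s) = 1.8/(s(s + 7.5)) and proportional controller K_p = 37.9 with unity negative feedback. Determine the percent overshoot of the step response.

20.2%

From 1 + K_pG(s) = 0: s² + 7.5s + 68.22 = 0 ⇒ ω_n = 8.26, ζ = 0.454.
%OS = 100·exp(−πζ/√(1−ζ²)) = 100·exp(−π·0.454/√0.7939) = 20.2%.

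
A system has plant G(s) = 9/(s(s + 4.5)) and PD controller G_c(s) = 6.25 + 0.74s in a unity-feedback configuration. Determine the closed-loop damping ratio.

ζ = 0.744

Forward path: (6.25 + 0.74s)·9/(s(s+4.5)). The closed-loop characteristic equation is s² + (4.5 + 9·0.74)s + 9·6.25 = 0.
That is s² + 11.16s + 56.25 = 0, so ω_n = 7.5 rad/s and ζ = 11.16/(2·7.5) = 0.744.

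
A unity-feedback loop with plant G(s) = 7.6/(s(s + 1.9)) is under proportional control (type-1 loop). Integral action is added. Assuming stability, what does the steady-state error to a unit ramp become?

The integrator raises the loop to type 2, so K_v → ∞ and e_ss to a ramp is zero.

0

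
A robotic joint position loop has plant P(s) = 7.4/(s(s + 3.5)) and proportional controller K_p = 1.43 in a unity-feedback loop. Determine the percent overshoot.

13.5%

From 1 + K_pP(s) = 0: s² + 3.5s + 10.58 = 0 ⇒ ω_n = 3.253, ζ = 0.538.
%OS = 100·exp(−πζ/√(1−ζ²)) = 100·exp(−π·0.538/√0.7106) = 13.5%.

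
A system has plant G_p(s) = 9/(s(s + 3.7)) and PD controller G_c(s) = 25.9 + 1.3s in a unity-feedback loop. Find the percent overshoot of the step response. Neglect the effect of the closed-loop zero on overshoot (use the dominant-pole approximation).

Forward path: (25.9 + 1.3s)·9/(s(s+3.7)). The closed-loop characteristic equation is s² + (3.7 + 9·1.3)s + 9·25.9 = 0.
That is s² + 15.4s + 233.1 = 0, so ω_n = 15.27 rad/s and ζ = 15.4/(2·15.27) = 0.5043.
%OS = 100·exp(−πζ/√(1−ζ²)) = 16%.

16%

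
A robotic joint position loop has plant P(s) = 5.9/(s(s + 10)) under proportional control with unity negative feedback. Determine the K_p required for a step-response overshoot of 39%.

K_p = 51.4

From %OS = 100·exp(−πζ/√(1−ζ²)) = 39%, ζ = −ln(0.39)/√(π²+ln²(0.39)) = 0.2871.
Characteristic equation s² + 10s + 5.9K_p = 0 gives ζ = 10/(2√(5.9K_p)).
Setting ζ = 0.2871: √(5.9K_p) = 10/(2·0.2871) = 17.42, so K_p = 303.3/5.9 = 51.4.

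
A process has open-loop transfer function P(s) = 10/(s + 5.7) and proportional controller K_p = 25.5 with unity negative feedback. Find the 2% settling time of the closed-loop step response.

T_s ≈ 0.0153 s

Closed-loop transfer function: T(s) = K_p·P(s)/(1 + K_p·P(s)) = 255/(s + 5.7 + 255) = 255/(s + 260.7).
Time constant τ = 1/260.7 = 0.003836 s, so the 2% settling time is about 4τ = 0.0153 s.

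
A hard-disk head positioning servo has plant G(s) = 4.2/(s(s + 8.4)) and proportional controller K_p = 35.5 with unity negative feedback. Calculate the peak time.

T_p = 0.274 s

Closed-loop characteristic equation: s² + 8.4s + 149.1 = 0, so ω_n = 12.21 rad/s and ζ = 8.4/(2·12.21) = 0.344.
Damped frequency ω_d = ω_n√(1−ζ²) = 11.47 rad/s, so peak time T_p = π/ω_d = 0.274 s.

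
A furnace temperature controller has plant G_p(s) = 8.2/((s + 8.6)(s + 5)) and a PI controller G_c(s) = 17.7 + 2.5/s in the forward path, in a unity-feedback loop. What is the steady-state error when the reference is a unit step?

0

The open loop G_c(s)G_p(s) has a pole at the origin (type 1), so the static position error constant is infinite and e_ss = 1/(1+∞) = 0.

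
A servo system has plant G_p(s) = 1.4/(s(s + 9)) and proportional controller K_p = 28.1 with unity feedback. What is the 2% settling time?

T_s ≈ 0.889 s

Closed-loop characteristic equation: s² + 9s + 39.34 = 0, so ω_n = 6.272 rad/s and ζ = 9/(2·6.272) = 0.7175.
2% settling time T_s ≈ 4/(ζω_n) = 4/4.5 = 0.889 s.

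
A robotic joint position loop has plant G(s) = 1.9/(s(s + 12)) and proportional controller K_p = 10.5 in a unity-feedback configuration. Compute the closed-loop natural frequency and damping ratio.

ω_n = 4.47 rad/s, ζ = 1.34

1 + K_p·G(s) = 0 gives s² + 12s + 19.95 = 0.
So ω_n² = 19.95 ⇒ ω_n = 4.467 rad/s, and ζ = 12/(2ω_n) = 1.34.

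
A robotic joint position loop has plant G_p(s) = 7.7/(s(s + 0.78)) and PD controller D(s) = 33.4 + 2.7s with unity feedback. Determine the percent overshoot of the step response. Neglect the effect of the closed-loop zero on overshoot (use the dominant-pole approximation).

5.76%

Forward path: (33.4 + 2.7s)·7.7/(s(s+0.78)). The closed-loop characteristic equation is s² + (0.78 + 7.7·2.7)s + 7.7·33.4 = 0.
That is s² + 21.57s + 257.2 = 0, so ω_n = 16.04 rad/s and ζ = 21.57/(2·16.04) = 0.6725.
%OS = 100·exp(−πζ/√(1−ζ²)) = 5.76%.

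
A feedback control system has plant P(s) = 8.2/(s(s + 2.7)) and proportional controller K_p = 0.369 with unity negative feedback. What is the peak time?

From 1 + K_pP(s) = 0: s² + 2.7s + 3.026 = 0 ⇒ ω_n = 1.739, ζ = 0.7761.
Damped frequency ω_d = ω_n√(1−ζ²) = 1.097 rad/s, so peak time T_p = π/ω_d = 2.86 s.

T_p = 2.86 s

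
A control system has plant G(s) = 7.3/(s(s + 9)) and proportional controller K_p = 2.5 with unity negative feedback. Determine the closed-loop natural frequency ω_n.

With unity feedback the closed-loop characteristic equation is s² + 9s + 2.5·7.3 = s² + 9s + 18.25 = 0.
So ω_n² = 18.25 ⇒ ω_n = 4.272 rad/s, and ζ = 9/(2ω_n) = 1.05.

ω_n = 4.27 rad/s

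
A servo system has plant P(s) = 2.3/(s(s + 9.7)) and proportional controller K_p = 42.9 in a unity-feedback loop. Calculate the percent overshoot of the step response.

From 1 + K_pP(s) = 0: s² + 9.7s + 98.67 = 0 ⇒ ω_n = 9.933, ζ = 0.4883.
%OS = 100·exp(−πζ/√(1−ζ²)) = 100·exp(−π·0.4883/√0.7616) = 17.2%.

17.2%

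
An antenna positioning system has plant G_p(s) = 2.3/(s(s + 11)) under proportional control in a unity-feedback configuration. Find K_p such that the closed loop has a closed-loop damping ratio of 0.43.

Closed-loop characteristic equation: s² + 11s + K_p·2.3 = 0.
So ω_n = √(2.3K_p) and 2ζω_n = 11, giving ζ = 11/(2√(2.3K_p)).
Setting ζ = 0.43: √(2.3K_p) = 11/(2·0.43) = 12.79, so K_p = 163.6/2.3 = 71.1.

K_p = 71.1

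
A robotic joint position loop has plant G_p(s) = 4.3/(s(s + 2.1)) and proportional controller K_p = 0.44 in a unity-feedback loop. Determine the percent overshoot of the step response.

From 1 + K_pG_p(s) = 0: s² + 2.1s + 1.892 = 0 ⇒ ω_n = 1.375, ζ = 0.7634.
%OS = 100·exp(−πζ/√(1−ζ²)) = 100·exp(−π·0.7634/√0.4173) = 2.44%.

2.44%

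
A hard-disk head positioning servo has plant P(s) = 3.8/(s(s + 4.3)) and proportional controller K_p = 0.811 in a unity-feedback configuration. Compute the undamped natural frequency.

ω_n = 1.76 rad/s

The closed-loop denominator is s(s+4.3) + 0.811·3.8 = s² + 4.3s + 3.082.
So ω_n² = 3.082 ⇒ ω_n = 1.756 rad/s, and ζ = 4.3/(2ω_n) = 1.22.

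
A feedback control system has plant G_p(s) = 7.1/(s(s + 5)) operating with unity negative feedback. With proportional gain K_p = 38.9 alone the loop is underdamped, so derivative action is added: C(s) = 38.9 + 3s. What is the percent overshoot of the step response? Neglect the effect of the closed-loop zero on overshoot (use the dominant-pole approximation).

1.72%

Forward path: (38.9 + 3s)·7.1/(s(s+5)). The closed-loop characteristic equation is s² + (5 + 7.1·3)s + 7.1·38.9 = 0.
That is s² + 26.3s + 276.2 = 0, so ω_n = 16.62 rad/s and ζ = 26.3/(2·16.62) = 0.7913.
%OS = 100·exp(−πζ/√(1−ζ²)) = 1.72%.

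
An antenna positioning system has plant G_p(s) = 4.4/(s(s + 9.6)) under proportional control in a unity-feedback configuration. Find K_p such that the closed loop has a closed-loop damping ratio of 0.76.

K_p = 9.07

Closed-loop characteristic equation: s² + 9.6s + K_p·4.4 = 0.
So ω_n = √(4.4K_p) and 2ζω_n = 9.6, giving ζ = 9.6/(2√(4.4K_p)).
Setting ζ = 0.76: √(4.4K_p) = 9.6/(2·0.76) = 6.316, so K_p = 39.89/4.4 = 9.07.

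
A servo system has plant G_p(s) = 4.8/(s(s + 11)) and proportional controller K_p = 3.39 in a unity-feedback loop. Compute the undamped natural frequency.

With unity feedback the closed-loop characteristic equation is s² + 11s + 3.39·4.8 = s² + 11s + 16.27 = 0.
So ω_n² = 16.27 ⇒ ω_n = 4.034 rad/s, and ζ = 11/(2ω_n) = 1.36.

ω_n = 4.03 rad/s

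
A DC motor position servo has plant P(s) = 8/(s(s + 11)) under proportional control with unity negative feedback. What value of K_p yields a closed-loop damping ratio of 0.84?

K_p = 5.36

Closed-loop characteristic equation: s² + 11s + K_p·8 = 0.
So ω_n = √(8K_p) and 2ζω_n = 11, giving ζ = 11/(2√(8K_p)).
Setting ζ = 0.84: √(8K_p) = 11/(2·0.84) = 6.548, so K_p = 42.87/8 = 5.36.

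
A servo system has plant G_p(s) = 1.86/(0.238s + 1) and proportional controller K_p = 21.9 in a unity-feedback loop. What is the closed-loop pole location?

s = -175.4

Closed loop: T(s) = K_p·G_p/(1+K_p·G_p) = 40.73/(0.238s + 1 + 40.73), with pole at s = −(1 + 40.73)/0.238 = −175.4.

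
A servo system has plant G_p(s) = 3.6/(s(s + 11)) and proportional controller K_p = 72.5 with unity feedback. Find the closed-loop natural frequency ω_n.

The closed-loop denominator is s(s+11) + 72.5·3.6 = s² + 11s + 261.
So ω_n² = 261 ⇒ ω_n = 16.16 rad/s, and ζ = 11/(2ω_n) = 0.34.

ω_n = 16.2 rad/s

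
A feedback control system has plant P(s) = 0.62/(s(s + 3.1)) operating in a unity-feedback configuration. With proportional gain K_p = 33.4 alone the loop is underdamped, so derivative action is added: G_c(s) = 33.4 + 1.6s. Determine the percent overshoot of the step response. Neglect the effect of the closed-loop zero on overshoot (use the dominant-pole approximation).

Forward path: (33.4 + 1.6s)·0.62/(s(s+3.1)). The closed-loop characteristic equation is s² + (3.1 + 0.62·1.6)s + 0.62·33.4 = 0.
That is s² + 4.092s + 20.71 = 0, so ω_n = 4.551 rad/s and ζ = 4.092/(2·4.551) = 0.4496.
%OS = 100·exp(−πζ/√(1−ζ²)) = 20.6%.

20.6%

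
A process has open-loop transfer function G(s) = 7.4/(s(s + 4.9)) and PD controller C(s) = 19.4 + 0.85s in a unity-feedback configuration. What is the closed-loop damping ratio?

Forward path: (19.4 + 0.85s)·7.4/(s(s+4.9)). The closed-loop characteristic equation is s² + (4.9 + 7.4·0.85)s + 7.4·19.4 = 0.
That is s² + 11.19s + 143.6 = 0, so ω_n = 11.98 rad/s and ζ = 11.19/(2·11.98) = 0.467.

ζ = 0.467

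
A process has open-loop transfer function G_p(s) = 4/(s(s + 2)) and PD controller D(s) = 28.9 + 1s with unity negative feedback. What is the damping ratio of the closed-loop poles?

ζ = 0.279

Forward path: (28.9 + 1s)·4/(s(s+2)). The closed-loop characteristic equation is s² + (2 + 4·1)s + 4·28.9 = 0.
That is s² + 6s + 115.6 = 0, so ω_n = 10.75 rad/s and ζ = 6/(2·10.75) = 0.279.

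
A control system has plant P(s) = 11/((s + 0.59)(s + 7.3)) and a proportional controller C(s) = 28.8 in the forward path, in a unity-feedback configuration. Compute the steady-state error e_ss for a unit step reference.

The loop is type 0. Static position error constant K_pos = C(0)·P(0) = 28.8·2.554 = 73.55.
Steady-state error to a unit step: e_ss = 1/(1+K_pos) = 1/74.55 = 0.0134.

0.0134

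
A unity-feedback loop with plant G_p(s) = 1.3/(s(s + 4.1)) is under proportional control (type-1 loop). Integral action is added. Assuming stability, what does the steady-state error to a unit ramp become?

0

The integrator raises the loop to type 2, so K_v → ∞ and e_ss to a ramp is zero.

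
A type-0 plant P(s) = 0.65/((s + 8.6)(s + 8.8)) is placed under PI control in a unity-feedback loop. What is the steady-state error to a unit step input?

The PI controller's integrator makes the forward path type 1, so e_ss to a step is zero.

0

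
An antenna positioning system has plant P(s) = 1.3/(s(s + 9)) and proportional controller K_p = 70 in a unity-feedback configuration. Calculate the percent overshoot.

18.6%

From 1 + K_pP(s) = 0: s² + 9s + 91 = 0 ⇒ ω_n = 9.539, ζ = 0.4717.
%OS = 100·exp(−πζ/√(1−ζ²)) = 100·exp(−π·0.4717/√0.7775) = 18.6%.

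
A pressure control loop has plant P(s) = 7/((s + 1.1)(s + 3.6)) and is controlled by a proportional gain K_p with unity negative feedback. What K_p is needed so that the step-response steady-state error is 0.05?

The loop is type 0, so e_ss(step) = 1/(1 + K_pos) with K_pos = K_p·P(0).
P(0) = 1.768. Require 1/(1 + K_p·1.768) = 0.05, so 1 + 1.768·K_p = 20.
K_p = (20 − 1)/1.768 = 10.7.

K_p = 10.7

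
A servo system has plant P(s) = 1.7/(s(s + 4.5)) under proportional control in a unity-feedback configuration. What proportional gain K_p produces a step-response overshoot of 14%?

From %OS = 100·exp(−πζ/√(1−ζ²)) = 14%, ζ = −ln(0.14)/√(π²+ln²(0.14)) = 0.5305.
Characteristic equation s² + 4.5s + 1.7K_p = 0 gives ζ = 4.5/(2√(1.7K_p)).
Setting ζ = 0.5305: √(1.7K_p) = 4.5/(2·0.5305) = 4.241, so K_p = 17.99/1.7 = 10.6.

K_p = 10.6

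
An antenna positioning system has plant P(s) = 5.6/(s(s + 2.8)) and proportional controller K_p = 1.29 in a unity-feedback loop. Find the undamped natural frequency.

ω_n = 2.69 rad/s

With unity feedback the closed-loop characteristic equation is s² + 2.8s + 1.29·5.6 = s² + 2.8s + 7.224 = 0.
So ω_n² = 7.224 ⇒ ω_n = 2.688 rad/s, and ζ = 2.8/(2ω_n) = 0.521.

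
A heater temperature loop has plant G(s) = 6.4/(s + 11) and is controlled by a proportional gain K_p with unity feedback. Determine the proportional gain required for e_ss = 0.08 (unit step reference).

K_p = 19.8

The loop is type 0, so e_ss(step) = 1/(1 + K_pos) with K_pos = K_p·G(0).
G(0) = 0.5818. Require 1/(1 + K_p·0.5818) = 0.08, so 1 + 0.5818·K_p = 12.5.
K_p = (12.5 − 1)/0.5818 = 19.8.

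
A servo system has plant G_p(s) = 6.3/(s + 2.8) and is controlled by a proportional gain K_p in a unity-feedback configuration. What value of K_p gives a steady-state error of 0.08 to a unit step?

The loop is type 0, so e_ss(step) = 1/(1 + K_pos) with K_pos = K_p·G_p(0).
G_p(0) = 2.25. Require 1/(1 + K_p·2.25) = 0.08, so 1 + 2.25·K_p = 12.5.
K_p = (12.5 − 1)/2.25 = 5.11.

K_p = 5.11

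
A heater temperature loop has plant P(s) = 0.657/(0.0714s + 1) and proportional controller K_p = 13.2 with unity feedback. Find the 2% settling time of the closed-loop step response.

Closed loop: T(s) = K_p·P/(1+K_p·P) = 8.672/(0.0714s + 1 + 8.672), with pole at s = −(1 + 8.672)/0.0714 = −135.5.
τ = 1/135.5 = 0.007382 s, so 2% settling time ≈ 4τ = 0.0295 s.

T_s ≈ 0.0295 s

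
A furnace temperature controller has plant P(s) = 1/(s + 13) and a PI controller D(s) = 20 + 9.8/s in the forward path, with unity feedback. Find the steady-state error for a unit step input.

0

The open loop D(s)P(s) has a pole at the origin (type 1), so the static position error constant is infinite and e_ss = 1/(1+∞) = 0.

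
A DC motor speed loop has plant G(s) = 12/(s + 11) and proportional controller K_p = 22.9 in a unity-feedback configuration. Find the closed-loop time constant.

Closed-loop transfer function: T(s) = K_p·G(s)/(1 + K_p·G(s)) = 274.8/(s + 11 + 274.8) = 274.8/(s + 285.8).
Time constant τ = 1/285.8 = 0.0035 s.

τ = 0.0035 s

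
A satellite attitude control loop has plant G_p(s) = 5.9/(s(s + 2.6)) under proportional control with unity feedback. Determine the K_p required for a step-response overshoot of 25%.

K_p = 1.76

From %OS = 100·exp(−πζ/√(1−ζ²)) = 25%, ζ = −ln(0.25)/√(π²+ln²(0.25)) = 0.4037.
Characteristic equation s² + 2.6s + 5.9K_p = 0 gives ζ = 2.6/(2√(5.9K_p)).
Setting ζ = 0.4037: √(5.9K_p) = 2.6/(2·0.4037) = 3.22, so K_p = 10.37/5.9 = 1.76.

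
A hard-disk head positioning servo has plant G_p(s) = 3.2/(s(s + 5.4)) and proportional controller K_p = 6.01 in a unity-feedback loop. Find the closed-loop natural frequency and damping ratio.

ω_n = 4.39 rad/s, ζ = 0.616

With unity feedback the closed-loop characteristic equation is s² + 5.4s + 6.01·3.2 = s² + 5.4s + 19.23 = 0.
So ω_n² = 19.23 ⇒ ω_n = 4.385 rad/s, and ζ = 5.4/(2ω_n) = 0.616.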